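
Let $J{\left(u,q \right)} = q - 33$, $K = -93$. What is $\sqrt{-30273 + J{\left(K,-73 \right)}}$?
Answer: $i \sqrt{30379} \approx 174.3 i$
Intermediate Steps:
$J{\left(u,q \right)} = -33 + q$
$\sqrt{-30273 + J{\left(K,-73 \right)}} = \sqrt{-30273 - 106} = \sqrt{-30379} = i \sqrt{30379}$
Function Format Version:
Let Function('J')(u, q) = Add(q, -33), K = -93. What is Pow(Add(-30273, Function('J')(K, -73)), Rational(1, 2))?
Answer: Mul(I, Pow(30379, Rational(1, 2))) ≈ Mul(174.30, I)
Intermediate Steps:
Function('J')(u, q) = Add(-33, q)
Pow(Add(-30273, Function('J')(K, -73)), Rational(1, 2)) = Pow(Add(-30273, Add(-33, -73)), Rational(1, 2)) = Pow(Add(-30273, -106), Rational(1, 2)) = Pow(-30379, Rational(1, 2)) = Mul(I, Pow(30379, Rational(1, 2)))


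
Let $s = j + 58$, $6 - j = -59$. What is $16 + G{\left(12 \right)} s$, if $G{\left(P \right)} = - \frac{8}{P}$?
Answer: $-66$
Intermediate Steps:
$j = 65$ ($j = 6 - -59 = 6 + 59 = 65$)
$s = 123$ ($s = 65 + 58 = 123$)
$16 + G{\left(12 \right)} s = 16 + - \frac{8}{12} \cdot 123 = 16 + \left(-8\right) \frac{1}{12} \cdot 123 = 16 - 82 = -66$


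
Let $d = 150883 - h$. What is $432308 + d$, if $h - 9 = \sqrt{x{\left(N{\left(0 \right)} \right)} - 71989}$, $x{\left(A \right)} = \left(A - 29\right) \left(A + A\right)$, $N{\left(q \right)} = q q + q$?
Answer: $583182 - i \sqrt{71989} \approx 5.8318 \cdot 10^{5} - 268.31 i$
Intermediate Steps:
$N{\left(q \right)} = q + q^{2}$ ($N{\left(q \right)} = q^{2} + q = q + q^{2}$)
$x{\left(A \right)} = 2 A \left(-29 + A\right)$ ($x{\left(A \right)} = \left(-29 + A\right) 2 A = 2 A \left(-29 + A\right)$)
$h = 9 + i \sqrt{71989}$ ($h = 9 + \sqrt{2 \cdot 0 \left(1 + 0\right) \left(-29 + 0 \left(1 + 0\right)\right) - 71989} = 9 + \sqrt{2 \cdot 0 \cdot 1 \left(-29 + 0 \cdot 1\right) - 71989} = 9 + \sqrt{2 \cdot 0 \left(-29 + 0\right) - 71989} = 9 + \sqrt{2 \cdot 0 \left(-29\right) - 71989} = 9 + \sqrt{0 - 71989} = 9 + \sqrt{-71989} = 9 + i \sqrt{71989} \approx 9.0 + 268.31 i$)
$d = 150874 - i \sqrt{71989}$ ($d = 150883 - \left(9 + i \sqrt{71989}\right) = 150874 - i \sqrt{71989} \approx 1.5087 \cdot 10^{5} - 268.31 i$)
$432308 + d = 432308 + \left(150874 - i \sqrt{71989}\right) = 583182 - i \sqrt{71989}$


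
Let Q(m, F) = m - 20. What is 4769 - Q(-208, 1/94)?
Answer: 4997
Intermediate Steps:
Q(m, F) = -20 + m
4769 - Q(-208, 1/94) = 4769 - (-20 - 208) = 4769 - 1*(-228) = 4769 + 228 = 4997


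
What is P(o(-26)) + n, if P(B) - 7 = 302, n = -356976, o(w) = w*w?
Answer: -356667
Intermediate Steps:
o(w) = w**2
P(B) = 309 (P(B) = 7 + 302 = 309)
P(o(-26)) + n = 309 - 356976 = -356667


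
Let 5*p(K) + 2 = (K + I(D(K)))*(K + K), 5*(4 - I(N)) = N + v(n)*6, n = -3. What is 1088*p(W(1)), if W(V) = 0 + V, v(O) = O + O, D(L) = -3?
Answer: 128384/25 ≈ 5135.4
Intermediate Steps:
v(O) = 2*O
W(V) = V
I(N) = 56/5 - N/5 (I(N) = 4 - (N + (2*(-3))*6)/5 = 4 - (N - 6*6)/5 = 4 - (N - 36)/5 = 4 - (-36 + N)/5 = 4 + (36/5 - N/5) = 56/5 - N/5)
p(K) = -⅖ + 2*K*(59/5 + K)/5 (p(K) = -⅖ + ((K + (56/5 - ⅕*(-3)))*(K + K))/5 = -⅖ + ((K + (56/5 + ⅗))*(2*K))/5 = -⅖ + ((K + 59/5)*(2*K))/5 = -⅖ + ((59/5 + K)*(2*K))/5 = -⅖ + (2*K*(59/5 + K))/5 = -⅖ + 2*K*(59/5 + K)/5)
1088*p(W(1)) = 1088*(-⅖ + (⅖)*1² + (118/25)*1) = 1088*(-⅖ + (⅖)*1 + 118/25) = 1088*(-⅖ + ⅖ + 118/25) = 1088*(118/25) = 128384/25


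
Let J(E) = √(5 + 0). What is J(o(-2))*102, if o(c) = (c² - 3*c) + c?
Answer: 102*√5 ≈ 228.08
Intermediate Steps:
o(c) = c² - 2*c
J(E) = √5
J(o(-2))*102 = √5*102 = 102*√5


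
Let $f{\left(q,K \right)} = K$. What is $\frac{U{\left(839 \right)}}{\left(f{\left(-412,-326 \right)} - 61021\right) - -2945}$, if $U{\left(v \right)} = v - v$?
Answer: $0$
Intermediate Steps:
$U{\left(v \right)} = 0$
$\frac{U{\left(839 \right)}}{\left(f{\left(-412,-326 \right)} - 61021\right) - -2945} = \frac{0}{\left(-326 - 61021\right) - -2945} = \frac{0}{\left(-326 - 61021\right) + 2945} = \frac{0}{-61347 + 2945} = \frac{0}{-58402} = 0 \left(- \frac{1}{58402}\right) = 0$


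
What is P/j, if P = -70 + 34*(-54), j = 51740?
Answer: -953/25870 ≈ -0.036838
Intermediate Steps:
P = -1906 (P = -70 - 1836 = -1906)
P/j = -1906/51740 = -1906*1/51740 = -953/25870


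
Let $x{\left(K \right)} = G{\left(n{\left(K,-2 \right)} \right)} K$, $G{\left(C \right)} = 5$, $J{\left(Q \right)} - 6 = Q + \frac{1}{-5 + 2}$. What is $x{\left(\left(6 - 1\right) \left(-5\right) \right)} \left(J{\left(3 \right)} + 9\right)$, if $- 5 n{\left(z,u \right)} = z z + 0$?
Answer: $- \frac{6625}{3} \approx -2208.3$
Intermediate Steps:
$n{\left(z,u \right)} = - \frac{z^{2}}{5}$ ($n{\left(z,u \right)} = - \frac{z z + 0}{5} = - \frac{z^{2} + 0}{5} = - \frac{z^{2}}{5}$)
$J{\left(Q \right)} = \frac{17}{3} + Q$ ($J{\left(Q \right)} = 6 + \left(Q + \frac{1}{-5 + 2}\right) = 6 + \left(Q + \frac{1}{-3}\right) = 6 + \left(Q - \frac{1}{3}\right) = 6 + \left(- \frac{1}{3} + Q\right) = \frac{17}{3} + Q$)
$x{\left(K \right)} = 5 K$
$x{\left(\left(6 - 1\right) \left(-5\right) \right)} \left(J{\left(3 \right)} + 9\right) = 5 \left(6 - 1\right) \left(-5\right) \left(\left(\frac{17}{3} + 3\right) + 9\right) = 5 \cdot 5 \left(-5\right) \left(\frac{26}{3} + 9\right) = 5 \left(-25\right) \frac{53}{3} = \left(-125\right) \frac{53}{3} = - \frac{6625}{3}$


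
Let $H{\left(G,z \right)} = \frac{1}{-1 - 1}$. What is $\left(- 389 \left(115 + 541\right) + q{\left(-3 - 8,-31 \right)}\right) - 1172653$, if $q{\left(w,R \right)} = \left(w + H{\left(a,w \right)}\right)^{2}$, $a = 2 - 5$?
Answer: $- \frac{5710819}{4} \approx -1.4277 \cdot 10^{6}$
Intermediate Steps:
$a = -3$
$H{\left(G,z \right)} = - \frac{1}{2}$ ($H{\left(G,z \right)} = \frac{1}{-2} = - \frac{1}{2}$)
$q{\left(w,R \right)} = \left(- \frac{1}{2} + w\right)^{2}$ ($q{\left(w,R \right)} = \left(w - \frac{1}{2}\right)^{2} = \left(- \frac{1}{2} + w\right)^{2}$)
$\left(- 389 \left(115 + 541\right) + q{\left(-3 - 8,-31 \right)}\right) - 1172653 = \left(- 389 \left(115 + 541\right) + \frac{\left(-1 + 2 \left(-3 - 8\right)\right)^{2}}{4}\right) - 1172653 = \left(\left(-389\right) 656 + \frac{\left(-1 + 2 \left(-3 - 8\right)\right)^{2}}{4}\right) - 1172653 = \left(-255184 + \frac{\left(-1 + 2 \left(-11\right)\right)^{2}}{4}\right) - 1172653 = \left(-255184 + \frac{\left(-1 - 22\right)^{2}}{4}\right) - 1172653 = \left(-255184 + \frac{\left(-23\right)^{2}}{4}\right) - 1172653 = \left(-255184 + \frac{1}{4} \cdot 529\right) - 1172653 = \left(-255184 + \frac{529}{4}\right) - 1172653 = - \frac{1020207}{4} - 1172653 = - \frac{5710819}{4}$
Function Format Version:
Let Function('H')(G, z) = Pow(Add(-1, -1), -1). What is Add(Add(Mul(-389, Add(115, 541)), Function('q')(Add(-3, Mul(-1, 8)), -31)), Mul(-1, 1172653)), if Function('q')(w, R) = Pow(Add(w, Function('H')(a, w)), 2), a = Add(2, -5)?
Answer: Rational(-5710819, 4) ≈ -1.4277e+6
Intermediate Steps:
a = -3
Function('H')(G, z) = Rational(-1, 2) (Function('H')(G, z) = Pow(-2, -1) = Rational(-1, 2))
Function('q')(w, R) = Pow(Add(Rational(-1, 2), w), 2) (Function('q')(w, R) = Pow(Add(w, Rational(-1, 2)), 2) = Pow(Add(Rational(-1, 2), w), 2))
Add(Add(Mul(-389, Add(115, 541)), Function('q')(Add(-3, Mul(-1, 8)), -31)), Mul(-1, 1172653)) = Add(Add(Mul(-389, Add(115, 541)), Mul(Rational(1, 4), Pow(Add(-1, Mul(2, Add(-3, Mul(-1, 8)))), 2))), Mul(-1, 1172653)) = Add(Add(Mul(-389, 656), Mul(Rational(1, 4), Pow(Add(-1, Mul(2, Add(-3, -8))), 2))), -1172653) = Add(Add(-255184, Mul(Rational(1, 4), Pow(Add(-1, Mul(2, -11)), 2))), -1172653) = Add(Add(-255184, Mul(Rational(1, 4), Pow(Add(-1, -22), 2))), -1172653) = Add(Add(-255184, Mul(Rational(1, 4), Pow(-23, 2))), -1172653) = Add(Add(-255184, Mul(Rational(1, 4), 529)), -1172653) = Add(Add(-255184, Rational(529, 4)), -1172653) = Add(Rational(-1020207, 4), -1172653) = Rational(-5710819, 4)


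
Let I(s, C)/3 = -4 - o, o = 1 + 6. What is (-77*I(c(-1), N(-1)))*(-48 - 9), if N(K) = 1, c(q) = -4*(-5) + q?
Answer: -144837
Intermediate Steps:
c(q) = 20 + q
o = 7
I(s, C) = -33 (I(s, C) = 3*(-4 - 1*7) = 3*(-4 - 7) = 3*(-11) = -33)
(-77*I(c(-1), N(-1)))*(-48 - 9) = (-77*(-33))*(-48 - 9) = 2541*(-57) = -144837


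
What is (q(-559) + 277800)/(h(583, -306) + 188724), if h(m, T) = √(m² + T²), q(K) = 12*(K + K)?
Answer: 49895606016/35616314651 - 1321920*√17341/35616314651 ≈ 1.3960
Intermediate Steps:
q(K) = 24*K (q(K) = 12*(2*K) = 24*K)
h(m, T) = √(T² + m²)
(q(-559) + 277800)/(h(583, -306) + 188724) = (24*(-559) + 277800)/(√((-306)² + 583²) + 188724) = (-13416 + 277800)/(√(93636 + 339889) + 188724) = 264384/(√433525 + 188724) = 264384/(5*√17341 + 188724) = 264384/(188724 + 5*√17341)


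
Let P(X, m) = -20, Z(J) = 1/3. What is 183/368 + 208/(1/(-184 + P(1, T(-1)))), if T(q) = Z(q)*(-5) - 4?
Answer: -15614793/368 ≈ -42432.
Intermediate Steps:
Z(J) = ⅓
T(q) = -17/3 (T(q) = (⅓)*(-5) - 4 = -5/3 - 4 = -17/3)
183/368 + 208/(1/(-184 + P(1, T(-1)))) = 183/368 + 208/(1/(-184 - 20)) = 183*(1/368) + 208/(1/(-204)) = 183/368 + 208/(-1/204) = 183/368 + 208*(-204) = 183/368 - 42432 = -15614793/368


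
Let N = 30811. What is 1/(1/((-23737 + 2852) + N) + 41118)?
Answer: 9926/408137269 ≈ 2.4320e-5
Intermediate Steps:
1/(1/((-23737 + 2852) + N) + 41118) = 1/(1/((-23737 + 2852) + 30811) + 41118) = 1/(1/(-20885 + 30811) + 41118) = 1/(1/9926 + 41118) = 1/(408137269/9926) = 9926/408137269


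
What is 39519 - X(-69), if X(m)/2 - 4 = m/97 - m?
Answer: 3819319/97 ≈ 39374.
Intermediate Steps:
X(m) = 8 - 192*m/97 (X(m) = 8 + 2*(m/97 - m) = 8 + 2*(-96*m/97) = 8 - 192*m/97)
39519 - X(-69) = 39519 - (8 - 192/97*(-69)) = 39519 - (8 + 13248/97) = 39519 - 1*14024/97 = 39519 - 14024/97 = 3819319/97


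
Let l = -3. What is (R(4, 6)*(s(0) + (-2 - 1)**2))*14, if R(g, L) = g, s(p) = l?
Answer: 336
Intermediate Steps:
s(p) = -3
(R(4, 6)*(s(0) + (-2 - 1)**2))*14 = (4*(-3 + (-2 - 1)**2))*14 = (4*(-3 + (-3)**2))*14 = (4*(-3 + 9))*14 = (4*6)*14 = 24*14 = 336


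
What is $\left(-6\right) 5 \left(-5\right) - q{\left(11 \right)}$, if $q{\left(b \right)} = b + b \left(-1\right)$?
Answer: $150$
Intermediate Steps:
$q{\left(b \right)} = 0$ ($q{\left(b \right)} = b - b = 0$)
$\left(-6\right) 5 \left(-5\right) - q{\left(11 \right)} = \left(-6\right) 5 \left(-5\right) - 0 = \left(-30\right) \left(-5\right) + 0 = 150 + 0 = 150$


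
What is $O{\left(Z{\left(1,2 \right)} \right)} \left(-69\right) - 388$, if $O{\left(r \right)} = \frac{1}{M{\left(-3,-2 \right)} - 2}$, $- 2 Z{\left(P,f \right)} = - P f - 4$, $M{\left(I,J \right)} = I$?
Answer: $- \frac{1871}{5} \approx -374.2$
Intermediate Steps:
$Z{\left(P,f \right)} = 2 + \frac{P f}{2}$ ($Z{\left(P,f \right)} = - \frac{- P f - 4}{2} = - \frac{-4 - P f}{2} = 2 + \frac{P f}{2}$)
$O{\left(r \right)} = - \frac{1}{5}$ ($O{\left(r \right)} = \frac{1}{-3 - 2} = \frac{1}{-5} = - \frac{1}{5}$)
$O{\left(Z{\left(1,2 \right)} \right)} \left(-69\right) - 388 = \left(- \frac{1}{5}\right) \left(-69\right) - 388 = \frac{69}{5} - 388 = - \frac{1871}{5}$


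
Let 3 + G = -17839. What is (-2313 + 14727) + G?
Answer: -5428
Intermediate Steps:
G = -17842 (G = -3 - 17839 = -17842)
(-2313 + 14727) + G = (-2313 + 14727) - 17842 = 12414 - 17842 = -5428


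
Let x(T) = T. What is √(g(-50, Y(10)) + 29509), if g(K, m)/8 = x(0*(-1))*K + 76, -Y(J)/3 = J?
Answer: √30117 ≈ 173.54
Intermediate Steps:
Y(J) = -3*J
g(K, m) = 608 (g(K, m) = 8*((0*(-1))*K + 76) = 8*(0*K + 76) = 8*(0 + 76) = 8*76 = 608)
√(g(-50, Y(10)) + 29509) = √(608 + 29509) = √30117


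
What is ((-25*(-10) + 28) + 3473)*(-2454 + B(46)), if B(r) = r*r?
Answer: -1267838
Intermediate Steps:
B(r) = r²
((-25*(-10) + 28) + 3473)*(-2454 + B(46)) = ((-25*(-10) + 28) + 3473)*(-2454 + 46²) = ((250 + 28) + 3473)*(-2454 + 2116) = (278 + 3473)*(-338) = 3751*(-338) = -1267838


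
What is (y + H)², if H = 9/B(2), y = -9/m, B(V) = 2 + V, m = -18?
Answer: 121/16 ≈ 7.5625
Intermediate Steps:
y = ½ (y = -9/(-18) = -9*(-1/18) = ½ ≈ 0.50000)
H = 9/4 (H = 9/(2 + 2) = 9/4 ≈ 2.2500)
(y + H)² = (½ + 9/4)² = (11/4)² = 121/16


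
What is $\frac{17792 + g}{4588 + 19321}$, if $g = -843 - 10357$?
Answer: $\frac{6592}{23909} \approx 0.27571$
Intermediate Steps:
$g = -11200$
$\frac{17792 + g}{4588 + 19321} = \frac{17792 - 11200}{4588 + 19321} = \frac{6592}{23909}$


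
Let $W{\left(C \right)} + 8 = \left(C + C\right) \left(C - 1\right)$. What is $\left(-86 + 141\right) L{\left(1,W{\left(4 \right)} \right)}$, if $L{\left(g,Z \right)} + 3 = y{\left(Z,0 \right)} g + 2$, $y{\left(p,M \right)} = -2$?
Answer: $-165$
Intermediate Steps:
$W{\left(C \right)} = -8 + 2 C \left(-1 + C\right)$ ($W{\left(C \right)} = -8 + \left(C + C\right) \left(C - 1\right) = -8 + 2 C \left(-1 + C\right)$)
$L{\left(g,Z \right)} = -1 - 2 g$ ($L{\left(g,Z \right)} = -3 - \left(-2 + 2 g\right) = -1 - 2 g$)
$\left(-86 + 141\right) L{\left(1,W{\left(4 \right)} \right)} = \left(-86 + 141\right) \left(-1 - 2\right) = 55 \left(-1 - 2\right) = 55 \left(-3\right) = -165$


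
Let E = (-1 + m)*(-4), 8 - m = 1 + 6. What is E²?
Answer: 0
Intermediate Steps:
m = 1 (m = 8 - (1 + 6) = 8 - 1*7 = 8 - 7 = 1)
E = 0 (E = (-1 + 1)*(-4) = 0*(-4) = 0)
E² = 0² = 0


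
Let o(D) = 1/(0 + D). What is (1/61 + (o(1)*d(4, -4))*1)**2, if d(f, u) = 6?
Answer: 134689/3721 ≈ 36.197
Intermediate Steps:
o(D) = 1/D
(1/61 + (o(1)*d(4, -4))*1)**2 = (1/61 + (6/1)*1)**2 = (1/61 + (1*6)*1)**2 = (1/61 + 6*1)**2 = (1/61 + 6)**2 = (367/61)**2 = 134689/3721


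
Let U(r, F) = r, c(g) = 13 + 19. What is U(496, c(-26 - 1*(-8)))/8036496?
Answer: 31/502281 ≈ 6.1718e-5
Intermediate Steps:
c(g) = 32
U(496, c(-26 - 1*(-8)))/8036496 = 496/8036496 = 496*(1/8036496) = 31/502281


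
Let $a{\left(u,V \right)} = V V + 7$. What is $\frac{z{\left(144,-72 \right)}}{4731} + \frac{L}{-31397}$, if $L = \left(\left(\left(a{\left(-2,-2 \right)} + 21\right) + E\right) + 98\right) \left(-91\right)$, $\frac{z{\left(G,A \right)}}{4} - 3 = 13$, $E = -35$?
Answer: $\frac{42908903}{148539207} \approx 0.28887$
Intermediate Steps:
$z{\left(G,A \right)} = 64$ ($z{\left(G,A \right)} = 12 + 4 \cdot 13 = 12 + 52 = 64$)
$a{\left(u,V \right)} = 7 + V^{2}$ ($a{\left(u,V \right)} = V^{2} + 7 = 7 + V^{2}$)
$L = -8645$ ($L = \left(\left(\left(\left(7 + \left(-2\right)^{2}\right) + 21\right) - 35\right) + 98\right) \left(-91\right) = \left(\left(\left(\left(7 + 4\right) + 21\right) - 35\right) + 98\right) \left(-91\right) = \left(\left(\left(11 + 21\right) - 35\right) + 98\right) \left(-91\right) = \left(\left(32 - 35\right) + 98\right) \left(-91\right) = \left(-3 + 98\right) \left(-91\right) = 95 \left(-91\right) = -8645$)
$\frac{z{\left(144,-72 \right)}}{4731} + \frac{L}{-31397} = \frac{64}{4731} - \frac{8645}{-31397} = 64 \cdot \frac{1}{4731} - - \frac{8645}{31397} = \frac{64}{4731} + \frac{8645}{31397} = \frac{42908903}{148539207}$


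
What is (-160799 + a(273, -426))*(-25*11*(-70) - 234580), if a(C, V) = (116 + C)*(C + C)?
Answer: -11109951350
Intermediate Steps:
a(C, V) = 2*C*(116 + C) (a(C, V) = (116 + C)*(2*C) = 2*C*(116 + C))
(-160799 + a(273, -426))*(-25*11*(-70) - 234580) = (-160799 + 2*273*(116 + 273))*(-25*11*(-70) - 234580) = (-160799 + 2*273*389)*(-275*(-70) - 234580) = (-160799 + 212394)*(19250 - 234580) = 51595*(-215330) = -11109951350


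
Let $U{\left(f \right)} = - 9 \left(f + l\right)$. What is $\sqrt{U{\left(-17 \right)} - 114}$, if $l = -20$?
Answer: $\sqrt{219} \approx 14.799$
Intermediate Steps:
$U{\left(f \right)} = 180 - 9 f$ ($U{\left(f \right)} = - 9 \left(f - 20\right) = - 9 \left(-20 + f\right) = 180 - 9 f$)
$\sqrt{U{\left(-17 \right)} - 114} = \sqrt{\left(180 - -153\right) - 114} = \sqrt{\left(180 + 153\right) - 114} = \sqrt{333 - 114} = \sqrt{219}$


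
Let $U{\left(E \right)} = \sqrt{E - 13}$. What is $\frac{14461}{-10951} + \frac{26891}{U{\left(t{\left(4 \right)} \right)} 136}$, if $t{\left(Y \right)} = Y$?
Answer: $- \frac{14461}{10951} - \frac{26891 i}{408} \approx -1.3205 - 65.909 i$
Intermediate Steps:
$U{\left(E \right)} = \sqrt{-13 + E}$
$\frac{14461}{-10951} + \frac{26891}{U{\left(t{\left(4 \right)} \right)} 136} = \frac{14461}{-10951} + \frac{26891}{\sqrt{-13 + 4} \cdot 136} = 14461 \left(- \frac{1}{10951}\right) + \frac{26891}{\sqrt{-9} \cdot 136} = - \frac{14461}{10951} + \frac{26891}{3 i 136} = - \frac{14461}{10951} + \frac{26891}{408 i} = - \frac{14461}{10951} + 26891 \left(- \frac{i}{408}\right) = - \frac{14461}{10951} - \frac{26891 i}{408}$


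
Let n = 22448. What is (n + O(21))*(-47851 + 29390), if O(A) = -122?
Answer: -412160286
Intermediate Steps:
(n + O(21))*(-47851 + 29390) = (22448 - 122)*(-47851 + 29390) = 22326*(-18461) = -412160286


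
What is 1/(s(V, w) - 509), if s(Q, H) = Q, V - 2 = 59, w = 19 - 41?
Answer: -1/448 ≈ -0.0022321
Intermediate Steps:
w = -22
V = 61 (V = 2 + 59 = 61)
1/(s(V, w) - 509) = 1/(61 - 509) = 1/(-448) = -1/448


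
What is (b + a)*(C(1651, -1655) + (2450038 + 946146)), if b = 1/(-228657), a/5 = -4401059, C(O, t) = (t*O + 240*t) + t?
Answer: -40394204523214848/6929 ≈ -5.8297e+12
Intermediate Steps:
C(O, t) = 241*t + O*t (C(O, t) = (O*t + 240*t) + t = (240*t + O*t) + t = 241*t + O*t)
a = -22005295 (a = 5*(-4401059) = -22005295)
b = -1/228657 ≈ -4.3734e-6
(b + a)*(C(1651, -1655) + (2450038 + 946146)) = (-1/228657 - 22005295)*(-1655*(241 + 1651) + (2450038 + 946146)) = -5031664738816*(-1655*1892 + 3396184)/228657 = -5031664738816*(-3131260 + 3396184)/228657 = -5031664738816/228657*264924 = -40394204523214848/6929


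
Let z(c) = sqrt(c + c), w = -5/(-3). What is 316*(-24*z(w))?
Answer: -2528*sqrt(30) ≈ -13846.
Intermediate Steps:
w = 5/3 (w = -5*(-1/3) = 5/3 ≈ 1.6667)
z(c) = sqrt(2)*sqrt(c) (z(c) = sqrt(2*c) = sqrt(2)*sqrt(c))
316*(-24*z(w)) = 316*(-24*sqrt(2)*sqrt(5/3)) = 316*(-24*sqrt(2)*sqrt(15)/3) = 316*(-8*sqrt(30)) = -2528*sqrt(30)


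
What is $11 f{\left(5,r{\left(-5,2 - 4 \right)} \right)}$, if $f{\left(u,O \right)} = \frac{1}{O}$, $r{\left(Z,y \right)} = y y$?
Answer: $\frac{11}{4} \approx 2.75$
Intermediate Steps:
$r{\left(Z,y \right)} = y^{2}$
$11 f{\left(5,r{\left(-5,2 - 4 \right)} \right)} = \frac{11}{\left(2 - 4\right)^{2}} = \frac{11}{\left(-2\right)^{2}} = \frac{11}{4}$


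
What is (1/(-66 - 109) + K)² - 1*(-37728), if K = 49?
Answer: 1228933476/30625 ≈ 40128.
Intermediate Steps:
(1/(-66 - 109) + K)² - 1*(-37728) = (1/(-66 - 109) + 49)² - 1*(-37728) = (1/(-175) + 49)² + 37728 = (-1/175 + 49)² + 37728 = (8574/175)² + 37728 = 73513476/30625 + 37728 = 1228933476/30625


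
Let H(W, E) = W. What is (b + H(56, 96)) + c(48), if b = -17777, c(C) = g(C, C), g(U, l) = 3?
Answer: -17718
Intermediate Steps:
c(C) = 3
(b + H(56, 96)) + c(48) = (-17777 + 56) + 3 = -17721 + 3 = -17718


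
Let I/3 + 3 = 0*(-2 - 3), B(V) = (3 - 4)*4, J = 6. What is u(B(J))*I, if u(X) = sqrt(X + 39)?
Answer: -9*sqrt(35) ≈ -53.245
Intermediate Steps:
B(V) = -4 (B(V) = -1*4 = -4)
u(X) = sqrt(39 + X)
I = -9 (I = -9 + 3*(0*(-2 - 3)) = -9 + 3*(0*(-5)) = -9 + 3*0 = -9 + 0 = -9)
u(B(J))*I = sqrt(39 - 4)*(-9) = sqrt(35)*(-9) = -9*sqrt(35)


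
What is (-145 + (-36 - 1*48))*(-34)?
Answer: 7786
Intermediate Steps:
(-145 + (-36 - 1*48))*(-34) = (-145 + (-36 - 48))*(-34) = (-145 - 84)*(-34) = -229*(-34) = 7786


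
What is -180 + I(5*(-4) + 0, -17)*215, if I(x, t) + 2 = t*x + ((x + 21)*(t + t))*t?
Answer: 196760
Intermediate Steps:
I(x, t) = -2 + t*x + 2*t²*(21 + x) (I(x, t) = -2 + (t*x + ((x + 21)*(t + t))*t) = -2 + (t*x + ((21 + x)*(2*t))*t) = -2 + (t*x + (2*t*(21 + x))*t) = -2 + (t*x + 2*t²*(21 + x)) = -2 + t*x + 2*t²*(21 + x))
-180 + I(5*(-4) + 0, -17)*215 = -180 + (-2 + 42*(-17)² - 17*(5*(-4) + 0) + 2*(5*(-4) + 0)*(-17)²)*215 = -180 + (-2 + 42*289 - 17*(-20 + 0) + 2*(-20 + 0)*289)*215 = -180 + (-2 + 12138 - 17*(-20) + 2*(-20)*289)*215 = -180 + (-2 + 12138 + 340 - 11560)*215 = -180 + 916*215 = -180 + 196940 = 196760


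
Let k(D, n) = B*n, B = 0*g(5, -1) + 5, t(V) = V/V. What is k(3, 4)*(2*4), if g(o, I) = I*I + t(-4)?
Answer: 160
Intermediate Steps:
t(V) = 1
g(o, I) = 1 + I² (g(o, I) = I*I + 1 = I² + 1 = 1 + I²)
B = 5 (B = 0*(1 + (-1)²) + 5 = 0*(1 + 1) + 5 = 0*2 + 5 = 0 + 5 = 5)
k(D, n) = 5*n
k(3, 4)*(2*4) = (5*4)*(2*4) = 20*8 = 160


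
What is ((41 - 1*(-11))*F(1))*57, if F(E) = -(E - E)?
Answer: 0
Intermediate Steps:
F(E) = 0 (F(E) = -1*0 = 0)
((41 - 1*(-11))*F(1))*57 = ((41 - 1*(-11))*0)*57 = ((41 + 11)*0)*57 = (52*0)*57 = 0*57 = 0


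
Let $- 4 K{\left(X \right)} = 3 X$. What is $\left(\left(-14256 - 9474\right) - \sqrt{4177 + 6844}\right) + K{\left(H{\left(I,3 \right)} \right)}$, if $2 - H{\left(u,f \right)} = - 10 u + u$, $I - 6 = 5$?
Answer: $- \frac{95223}{4} - \sqrt{11021} \approx -23911.0$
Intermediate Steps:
$I = 11$ ($I = 6 + 5 = 11$)
$H{\left(u,f \right)} = 2 + 9 u$ ($H{\left(u,f \right)} = 2 - \left(- 10 u + u\right) = 2 - - 9 u = 2 + 9 u$)
$K{\left(X \right)} = - \frac{3 X}{4}$
$\left(\left(-14256 - 9474\right) - \sqrt{4177 + 6844}\right) + K{\left(H{\left(I,3 \right)} \right)} = \left(\left(-14256 - 9474\right) - \sqrt{4177 + 6844}\right) - \frac{3 \left(2 + 9 \cdot 11\right)}{4} = \left(-23730 - \sqrt{11021}\right) - \frac{3 \left(2 + 99\right)}{4} = \left(-23730 - \sqrt{11021}\right) - \frac{303}{4} = - \frac{95223}{4} - \sqrt{11021}$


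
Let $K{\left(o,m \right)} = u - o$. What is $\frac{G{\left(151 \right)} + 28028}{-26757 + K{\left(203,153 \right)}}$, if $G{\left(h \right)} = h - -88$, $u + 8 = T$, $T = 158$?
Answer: $- \frac{28267}{26810} \approx -1.0543$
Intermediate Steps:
$u = 150$ ($u = -8 + 158 = 150$)
$G{\left(h \right)} = 88 + h$ ($G{\left(h \right)} = h + 88 = 88 + h$)
$K{\left(o,m \right)} = 150 - o$
$\frac{G{\left(151 \right)} + 28028}{-26757 + K{\left(203,153 \right)}} = \frac{\left(88 + 151\right) + 28028}{-26757 + \left(150 - 203\right)} = \frac{239 + 28028}{-26757 + \left(150 - 203\right)} = \frac{28267}{-26757 - 53} = \frac{28267}{-26810} = 28267 \left(- \frac{1}{26810}\right) = - \frac{28267}{26810}$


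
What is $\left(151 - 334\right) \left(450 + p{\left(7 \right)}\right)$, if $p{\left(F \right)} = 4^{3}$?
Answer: $-94062$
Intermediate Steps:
$p{\left(F \right)} = 64$
$\left(151 - 334\right) \left(450 + p{\left(7 \right)}\right) = \left(151 - 334\right) \left(450 + 64\right) = \left(-183\right) 514 = -94062$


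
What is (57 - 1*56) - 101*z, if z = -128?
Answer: 12929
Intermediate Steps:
(57 - 1*56) - 101*z = (57 - 1*56) - 101*(-128) = (57 - 56) + 12928 = 1 + 12928 = 12929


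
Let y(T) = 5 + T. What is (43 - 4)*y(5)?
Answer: 390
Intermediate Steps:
(43 - 4)*y(5) = (43 - 4)*(5 + 5) = 39*10 = 390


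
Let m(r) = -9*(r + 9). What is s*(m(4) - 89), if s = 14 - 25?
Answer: 2266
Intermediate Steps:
m(r) = -81 - 9*r (m(r) = -9*(9 + r) = -81 - 9*r)
s = -11
s*(m(4) - 89) = -11*((-81 - 9*4) - 89) = -11*((-81 - 36) - 89) = -11*(-117 - 89) = -11*(-206) = 2266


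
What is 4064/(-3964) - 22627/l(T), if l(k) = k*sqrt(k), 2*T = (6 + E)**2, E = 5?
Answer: -1016/991 - 34*sqrt(2) ≈ -49.109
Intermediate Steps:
T = 121/2 (T = (6 + 5)**2/2 = (1/2)*11**2 = (1/2)*121 = 121/2 ≈ 60.500)
l(k) = k**(3/2)
4064/(-3964) - 22627/l(T) = 4064/(-3964) - 22627*2*sqrt(2)/1331 = 4064*(-1/3964) - 22627*2*sqrt(2)/1331 = -1016/991 - 34*sqrt(2)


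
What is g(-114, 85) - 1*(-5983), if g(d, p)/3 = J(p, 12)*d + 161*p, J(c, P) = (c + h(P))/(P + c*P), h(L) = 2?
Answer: 8085577/172 ≈ 47009.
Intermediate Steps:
J(c, P) = (2 + c)/(P + P*c) (J(c, P) = (c + 2)/(P + c*P) = (2 + c)/(P + P*c))
g(d, p) = 483*p + d*(2 + p)/(4*(1 + p)) (g(d, p) = 3*(((2 + p)/(12*(1 + p)))*d + 161*p) = 3*(d*(2 + p)/(12*(1 + p)) + 161*p) = 3*(161*p + d*(2 + p)/(12*(1 + p))) = 483*p + d*(2 + p)/(4*(1 + p)))
g(-114, 85) - 1*(-5983) = (-114*(2 + 85) + 1932*85*(1 + 85))/(4*(1 + 85)) - 1*(-5983) = (¼)*(-114*87 + 1932*85*86)/86 + 5983 = (¼)*(1/86)*(-9918 + 14122920) + 5983 = (¼)*(1/86)*14113002 + 5983 = 7056501/172 + 5983 = 8085577/172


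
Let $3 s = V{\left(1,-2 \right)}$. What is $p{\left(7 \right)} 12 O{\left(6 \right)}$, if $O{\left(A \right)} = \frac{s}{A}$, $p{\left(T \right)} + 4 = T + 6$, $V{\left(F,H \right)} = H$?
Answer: $-12$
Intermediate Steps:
$s = - \frac{2}{3}$ ($s = \frac{1}{3} \left(-2\right) = - \frac{2}{3} \approx -0.66667$)
$p{\left(T \right)} = 2 + T$ ($p{\left(T \right)} = -4 + \left(T + 6\right) = -4 + \left(6 + T\right) = 2 + T$)
$O{\left(A \right)} = - \frac{2}{3 A}$
$p{\left(7 \right)} 12 O{\left(6 \right)} = \left(2 + 7\right) 12 \left(- \frac{2}{3 \cdot 6}\right) = 9 \cdot 12 \left(\left(- \frac{2}{3}\right) \frac{1}{6}\right) = 108 \left(- \frac{1}{9}\right) = -12$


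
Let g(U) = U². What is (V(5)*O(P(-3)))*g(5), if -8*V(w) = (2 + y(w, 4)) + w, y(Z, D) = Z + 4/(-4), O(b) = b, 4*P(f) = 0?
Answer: 0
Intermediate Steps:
P(f) = 0 (P(f) = (¼)*0 = 0)
y(Z, D) = -1 + Z (y(Z, D) = Z + 4*(-¼) = Z - 1 = -1 + Z)
V(w) = -⅛ - w/4 (V(w) = -((2 + (-1 + w)) + w)/8 = -((1 + w) + w)/8 = -(1 + 2*w)/8 = -⅛ - w/4)
(V(5)*O(P(-3)))*g(5) = ((-⅛ - ¼*5)*0)*5² = ((-⅛ - 5/4)*0)*25 = -11/8*0*25 = 0*25 = 0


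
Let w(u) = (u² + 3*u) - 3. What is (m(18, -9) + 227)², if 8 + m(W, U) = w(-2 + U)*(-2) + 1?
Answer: 2500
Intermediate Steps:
w(u) = -3 + u² + 3*u
m(W, U) = 11 - 6*U - 2*(-2 + U)² (m(W, U) = -8 + ((-3 + (-2 + U)² + 3*(-2 + U))*(-2) + 1) = -8 + ((-3 + (-2 + U)² + (-6 + 3*U))*(-2) + 1) = -8 + ((-9 + (-2 + U)² + 3*U)*(-2) + 1) = -8 + ((18 - 6*U - 2*(-2 + U)²) + 1) = -8 + (19 - 6*U - 2*(-2 + U)²) = 11 - 6*U - 2*(-2 + U)²)
(m(18, -9) + 227)² = ((3 - 2*(-9)² + 2*(-9)) + 227)² = ((3 - 2*81 - 18) + 227)² = ((3 - 162 - 18) + 227)² = (-177 + 227)² = 50² = 2500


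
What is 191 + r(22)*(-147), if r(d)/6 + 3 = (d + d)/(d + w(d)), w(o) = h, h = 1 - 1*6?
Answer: 9421/17 ≈ 554.18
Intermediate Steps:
h = -5 (h = 1 - 6 = -5)
w(o) = -5
r(d) = -18 + 12*d/(-5 + d) (r(d) = -18 + 6*((d + d)/(d - 5)) = -18 + 6*((2*d)/(-5 + d)) = -18 + 6*(2*d/(-5 + d)) = -18 + 12*d/(-5 + d))
191 + r(22)*(-147) = 191 + (6*(15 - 1*22)/(-5 + 22))*(-147) = 191 + (6*(15 - 22)/17)*(-147) = 191 + (6*(1/17)*(-7))*(-147) = 191 - 42/17*(-147) = 191 + 6174/17 = 9421/17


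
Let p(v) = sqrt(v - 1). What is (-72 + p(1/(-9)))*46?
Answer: -3312 + 46*I*sqrt(10)/3 ≈ -3312.0 + 48.488*I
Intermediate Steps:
p(v) = sqrt(-1 + v)
(-72 + p(1/(-9)))*46 = (-72 + sqrt(-1 + 1/(-9)))*46 = (-72 + sqrt(-1 - 1/9))*46 = (-72 + sqrt(-10/9))*46 = (-72 + I*sqrt(10)/3)*46 = -3312 + 46*I*sqrt(10)/3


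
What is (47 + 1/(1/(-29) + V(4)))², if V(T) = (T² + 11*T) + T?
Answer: 7606281796/3441025 ≈ 2210.5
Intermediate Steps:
V(T) = T² + 12*T
(47 + 1/(1/(-29) + V(4)))² = (47 + 1/(1/(-29) + 4*(12 + 4)))² = (47 + 1/(-1/29 + 4*16))² = (47 + 1/(-1/29 + 64))² = (47 + 1/(1855/29))² = (47 + 29/1855)² = (87214/1855)² = 7606281796/3441025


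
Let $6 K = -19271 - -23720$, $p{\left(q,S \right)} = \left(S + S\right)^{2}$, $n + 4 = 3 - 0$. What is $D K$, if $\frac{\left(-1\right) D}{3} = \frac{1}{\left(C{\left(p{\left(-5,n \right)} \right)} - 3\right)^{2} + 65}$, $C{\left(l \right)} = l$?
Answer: $- \frac{1483}{44} \approx -33.705$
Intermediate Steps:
$n = -1$ ($n = -4 + \left(3 - 0\right) = -4 + \left(3 + 0\right) = -4 + 3 = -1$)
$p{\left(q,S \right)} = 4 S^{2}$ ($p{\left(q,S \right)} = \left(2 S\right)^{2} = 4 S^{2}$)
$K = \frac{1483}{2}$ ($K = \frac{-19271 - -23720}{6} = \frac{-19271 + 23720}{6} = \frac{1}{6} \cdot 4449 = \frac{1483}{2} \approx 741.5$)
$D = - \frac{1}{22}$ ($D = - \frac{3}{\left(4 \left(-1\right)^{2} - 3\right)^{2} + 65} = - \frac{3}{\left(4 \cdot 1 - 3\right)^{2} + 65} = - \frac{3}{\left(4 - 3\right)^{2} + 65} = - \frac{3}{1^{2} + 65} = - \frac{3}{1 + 65} = - \frac{3}{66} = \left(-3\right) \frac{1}{66} = - \frac{1}{22} \approx -0.045455$)
$D K = \left(- \frac{1}{22}\right) \frac{1483}{2} = - \frac{1483}{44}$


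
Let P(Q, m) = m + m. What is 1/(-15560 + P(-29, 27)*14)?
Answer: -1/14804 ≈ -6.7549e-5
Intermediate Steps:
P(Q, m) = 2*m
1/(-15560 + P(-29, 27)*14) = 1/(-15560 + (2*27)*14) = 1/(-15560 + 54*14) = 1/(-15560 + 756) = 1/(-14804) = -1/14804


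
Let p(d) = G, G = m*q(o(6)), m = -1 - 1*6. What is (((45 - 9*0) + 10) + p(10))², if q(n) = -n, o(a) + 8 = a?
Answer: 1681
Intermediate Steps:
o(a) = -8 + a
m = -7 (m = -1 - 6 = -7)
G = -14 (G = -(-7)*(-8 + 6) = -(-7)*(-2) = -7*2 = -14)
p(d) = -14
(((45 - 9*0) + 10) + p(10))² = (((45 - 9*0) + 10) - 14)² = (((45 + 0) + 10) - 14)² = ((45 + 10) - 14)² = (55 - 14)² = 41² = 1681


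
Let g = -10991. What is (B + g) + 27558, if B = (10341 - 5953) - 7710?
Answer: 13245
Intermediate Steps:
B = -3322 (B = 4388 - 7710 = -3322)
(B + g) + 27558 = (-3322 - 10991) + 27558 = -14313 + 27558 = 13245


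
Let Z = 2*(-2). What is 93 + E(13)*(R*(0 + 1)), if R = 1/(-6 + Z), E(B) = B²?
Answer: 761/10 ≈ 76.100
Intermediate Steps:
Z = -4
R = -⅒ (R = 1/(-6 - 4) = 1/(-10) = -⅒ ≈ -0.10000)
93 + E(13)*(R*(0 + 1)) = 93 + 13²*(-(0 + 1)/10) = 93 + 169*(-⅒*1) = 93 + 169*(-⅒) = 93 - 169/10 = 761/10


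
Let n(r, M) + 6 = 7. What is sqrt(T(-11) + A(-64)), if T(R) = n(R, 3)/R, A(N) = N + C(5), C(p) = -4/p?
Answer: I*sqrt(196295)/55 ≈ 8.0555*I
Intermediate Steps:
n(r, M) = 1 (n(r, M) = -6 + 7 = 1)
A(N) = -4/5 + N (A(N) = N - 4/5 = -4/5 + N)
T(R) = 1/R
sqrt(T(-11) + A(-64)) = sqrt(1/(-11) + (-4/5 - 64)) = sqrt(-1/11 - 324/5) = sqrt(-3569/55) = I*sqrt(196295)/55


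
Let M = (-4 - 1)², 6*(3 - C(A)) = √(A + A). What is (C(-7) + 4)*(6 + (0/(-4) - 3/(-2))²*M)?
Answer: 1743/4 - 83*I*√14/8 ≈ 435.75 - 38.82*I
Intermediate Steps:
C(A) = 3 - √2*√A/6 (C(A) = 3 - √(A + A)/6 = 3 - √2*√A/6)
M = 25 (M = (-5)² = 25)
(C(-7) + 4)*(6 + (0/(-4) - 3/(-2))²*M) = ((3 - √2*√(-7)/6) + 4)*(6 + (0/(-4) - 3/(-2))²*25) = ((3 - √2*I*√7/6) + 4)*(6 + (0*(-¼) - 3*(-½))²*25) = ((3 - I*√14/6) + 4)*(6 + (0 + 3/2)²*25) = (7 - I*√14/6)*(6 + (3/2)²*25) = (7 - I*√14/6)*(6 + (9/4)*25) = (7 - I*√14/6)*(6 + 225/4) = (7 - I*√14/6)*(249/4) = 1743/4 - 83*I*√14/8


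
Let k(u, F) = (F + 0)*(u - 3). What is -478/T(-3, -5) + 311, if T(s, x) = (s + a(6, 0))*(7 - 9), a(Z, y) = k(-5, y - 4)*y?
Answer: 694/3 ≈ 231.33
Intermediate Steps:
k(u, F) = F*(-3 + u)
a(Z, y) = y*(32 - 8*y) (a(Z, y) = ((y - 4)*(-3 - 5))*y = ((-4 + y)*(-8))*y = (32 - 8*y)*y = y*(32 - 8*y))
T(s, x) = -2*s (T(s, x) = (s + 8*0*(4 - 1*0))*(7 - 9) = (s + 8*0*(4 + 0))*(-2) = (s + 8*0*4)*(-2) = (s + 0)*(-2) = s*(-2) = -2*s)
-478/T(-3, -5) + 311 = -478/((-2*(-3))) + 311 = -478/6 + 311 = -478*⅙ + 311 = -239/3 + 311 = 694/3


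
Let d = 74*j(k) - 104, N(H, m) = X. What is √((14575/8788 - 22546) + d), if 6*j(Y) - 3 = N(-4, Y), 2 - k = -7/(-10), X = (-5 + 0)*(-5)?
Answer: I*√22931863773/1014 ≈ 149.34*I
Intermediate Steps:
X = 25 (X = -5*(-5) = 25)
N(H, m) = 25
k = 13/10 (k = 2 - (-7)/(-10) = 2 - (-7)*(-1)/10 = 2 - 1*7/10 = 2 - 7/10 = 13/10 ≈ 1.3000)
j(Y) = 14/3 (j(Y) = ½ + (⅙)*25 = ½ + 25/6 = 14/3)
d = 724/3 (d = 74*(14/3) - 104 = 1036/3 - 104 = 724/3 ≈ 241.33)
√((14575/8788 - 22546) + d) = √((14575/8788 - 22546) + 724/3) = √(-198119673/8788 + 724/3) = √(-587996507/26364) = I*√22931863773/1014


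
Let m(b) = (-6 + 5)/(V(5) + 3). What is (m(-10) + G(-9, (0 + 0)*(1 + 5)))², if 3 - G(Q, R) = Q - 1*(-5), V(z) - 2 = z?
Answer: 4761/100 ≈ 47.610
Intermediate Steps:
V(z) = 2 + z
m(b) = -⅒ (m(b) = (-6 + 5)/((2 + 5) + 3) = -1/(7 + 3) = -1/10 = -1*⅒ = -⅒)
G(Q, R) = -2 - Q (G(Q, R) = 3 - (Q - 1*(-5)) = 3 - (Q + 5) = 3 - (5 + Q) = 3 + (-5 - Q) = -2 - Q)
(m(-10) + G(-9, (0 + 0)*(1 + 5)))² = (-⅒ + (-2 - 1*(-9)))² = (-⅒ + (-2 + 9))² = (-⅒ + 7)² = (69/10)² = 4761/100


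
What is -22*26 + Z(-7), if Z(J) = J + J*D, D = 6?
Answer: -621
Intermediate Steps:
Z(J) = 7*J (Z(J) = J + J*6 = J + 6*J = 7*J)
-22*26 + Z(-7) = -22*26 + 7*(-7) = -572 - 49 = -621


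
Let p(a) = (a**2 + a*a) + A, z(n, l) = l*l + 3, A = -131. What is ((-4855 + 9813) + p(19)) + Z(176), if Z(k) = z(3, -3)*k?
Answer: 7661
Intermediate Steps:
z(n, l) = 3 + l**2 (z(n, l) = l**2 + 3 = 3 + l**2)
Z(k) = 12*k (Z(k) = (3 + (-3)**2)*k = (3 + 9)*k = 12*k)
p(a) = -131 + 2*a**2 (p(a) = (a**2 + a*a) - 131 = (a**2 + a**2) - 131 = 2*a**2 - 131 = -131 + 2*a**2)
((-4855 + 9813) + p(19)) + Z(176) = ((-4855 + 9813) + (-131 + 2*19**2)) + 12*176 = (4958 + (-131 + 2*361)) + 2112 = (4958 + (-131 + 722)) + 2112 = (4958 + 591) + 2112 = 5549 + 2112 = 7661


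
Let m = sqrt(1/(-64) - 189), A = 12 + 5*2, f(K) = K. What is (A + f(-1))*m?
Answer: 21*I*sqrt(12097)/8 ≈ 288.71*I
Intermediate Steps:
A = 22 (A = 12 + 10 = 22)
m = I*sqrt(12097)/8 (m = sqrt(-1/64 - 189) = sqrt(-12097/64) = I*sqrt(12097)/8 ≈ 13.748*I)
(A + f(-1))*m = (22 - 1)*(I*sqrt(12097)/8) = 21*(I*sqrt(12097)/8) = 21*I*sqrt(12097)/8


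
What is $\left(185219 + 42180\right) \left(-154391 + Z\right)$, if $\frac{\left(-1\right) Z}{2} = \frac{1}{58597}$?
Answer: $- \frac{2057244513305171}{58597} \approx -3.5108 \cdot 10^{10}$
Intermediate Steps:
$Z = - \frac{2}{58597} \approx -3.4131 \cdot 10^{-5}$
$\left(185219 + 42180\right) \left(-154391 + Z\right) = \left(185219 + 42180\right) \left(-154391 - \frac{2}{58597}\right) = 227399 \left(- \frac{9046849429}{58597}\right) = - \frac{2057244513305171}{58597}$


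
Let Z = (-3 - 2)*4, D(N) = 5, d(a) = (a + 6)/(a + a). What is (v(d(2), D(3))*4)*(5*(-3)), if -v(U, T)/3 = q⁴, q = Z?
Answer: 28800000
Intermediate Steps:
d(a) = (6 + a)/(2*a) (d(a) = (6 + a)/((2*a)) = (6 + a)*(1/(2*a)) = (6 + a)/(2*a))
Z = -20 (Z = -5*4 = -20)
q = -20
v(U, T) = -480000 (v(U, T) = -3*(-20)⁴ = -3*160000 = -480000)
(v(d(2), D(3))*4)*(5*(-3)) = (-480000*4)*(5*(-3)) = -1920000*(-15) = 28800000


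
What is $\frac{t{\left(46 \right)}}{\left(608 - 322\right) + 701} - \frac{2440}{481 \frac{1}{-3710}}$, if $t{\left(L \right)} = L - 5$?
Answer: $\frac{8934738521}{474747} \approx 18820.0$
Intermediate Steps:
$t{\left(L \right)} = -5 + L$
$\frac{t{\left(46 \right)}}{\left(608 - 322\right) + 701} - \frac{2440}{481 \frac{1}{-3710}} = \frac{-5 + 46}{\left(608 - 322\right) + 701} - \frac{2440}{481 \frac{1}{-3710}} = \frac{41}{286 + 701} - \frac{2440}{481 \left(- \frac{1}{3710}\right)} = \frac{41}{987} - \frac{2440}{- \frac{481}{3710}} = 41 \cdot \frac{1}{987} - - \frac{9052400}{481} = \frac{41}{987} + \frac{9052400}{481} = \frac{8934738521}{474747}$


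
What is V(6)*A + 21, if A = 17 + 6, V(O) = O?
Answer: 159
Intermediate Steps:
A = 23
V(6)*A + 21 = 6*23 + 21 = 138 + 21 = 159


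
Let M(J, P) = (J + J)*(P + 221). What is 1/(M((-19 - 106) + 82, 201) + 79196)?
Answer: 1/42904 ≈ 2.3308e-5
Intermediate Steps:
M(J, P) = 2*J*(221 + P) (M(J, P) = (2*J)*(221 + P) = 2*J*(221 + P))
1/(M((-19 - 106) + 82, 201) + 79196) = 1/(2*((-19 - 106) + 82)*(221 + 201) + 79196) = 1/(2*(-125 + 82)*422 + 79196) = 1/(2*(-43)*422 + 79196) = 1/(-36292 + 79196) = 1/42904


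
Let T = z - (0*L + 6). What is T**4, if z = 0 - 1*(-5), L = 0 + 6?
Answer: 1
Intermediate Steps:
L = 6
z = 5 (z = 0 + 5 = 5)
T = -1 (T = 5 - (0*6 + 6) = 5 - (0 + 6) = 5 - 1*6 = 5 - 6 = -1)
T**4 = (-1)**4 = 1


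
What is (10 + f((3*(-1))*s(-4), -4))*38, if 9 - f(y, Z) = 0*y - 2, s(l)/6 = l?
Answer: 798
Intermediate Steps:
s(l) = 6*l
f(y, Z) = 11 (f(y, Z) = 9 - (0*y - 2) = 9 - (0 - 2) = 9 - 1*(-2) = 9 + 2 = 11)
(10 + f((3*(-1))*s(-4), -4))*38 = (10 + 11)*38 = 21*38 = 798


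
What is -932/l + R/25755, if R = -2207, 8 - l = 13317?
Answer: -5369303/342773295 ≈ -0.015664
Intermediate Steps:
l = -13309 (l = 8 - 1*13317 = 8 - 13317 = -13309)
-932/l + R/25755 = -932/(-13309) - 2207/25755 = -932*(-1/13309) - 2207*1/25755 = 932/13309 - 2207/25755 = -5369303/342773295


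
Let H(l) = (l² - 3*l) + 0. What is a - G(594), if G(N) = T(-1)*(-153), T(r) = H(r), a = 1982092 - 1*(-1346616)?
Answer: 3329320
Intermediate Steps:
a = 3328708 (a = 1982092 + 1346616 = 3328708)
H(l) = l² - 3*l
T(r) = r*(-3 + r)
G(N) = -612 (G(N) = -(-3 - 1)*(-153) = -1*(-4)*(-153) = 4*(-153) = -612)
a - G(594) = 3328708 - 1*(-612) = 3328708 + 612 = 3329320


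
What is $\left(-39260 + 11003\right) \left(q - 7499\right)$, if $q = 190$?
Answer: $206530413$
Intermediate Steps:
$\left(-39260 + 11003\right) \left(q - 7499\right) = \left(-39260 + 11003\right) \left(190 - 7499\right) = \left(-28257\right) \left(-7309\right) = 206530413$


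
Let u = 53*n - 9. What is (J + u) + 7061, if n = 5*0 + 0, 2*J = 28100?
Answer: 21102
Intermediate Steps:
J = 14050 (J = (½)*28100 = 14050)
n = 0 (n = 0 + 0 = 0)
u = -9 (u = 53*0 - 9 = 0 - 9 = -9)
(J + u) + 7061 = (14050 - 9) + 7061 = 14041 + 7061 = 21102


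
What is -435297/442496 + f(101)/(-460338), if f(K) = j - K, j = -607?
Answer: -33345077203/33949620608 ≈ -0.98219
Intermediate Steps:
f(K) = -607 - K
-435297/442496 + f(101)/(-460338) = -435297/442496 + (-607 - 1*101)/(-460338) = -435297*1/442496 + (-607 - 101)*(-1/460338) = -435297/442496 - 708*(-1/460338) = -435297/442496 + 118/76723 = -33345077203/33949620608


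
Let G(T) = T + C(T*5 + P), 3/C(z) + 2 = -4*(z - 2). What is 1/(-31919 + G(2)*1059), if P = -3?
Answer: -22/658799 ≈ -3.3394e-5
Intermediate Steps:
C(z) = 3/(6 - 4*z) (C(z) = 3/(-2 - 4*(z - 2)) = 3/(-2 - 4*(-2 + z)) = 3/(-2 + (8 - 4*z)) = 3/(6 - 4*z))
G(T) = T - 3/(-18 + 20*T) (G(T) = T - 3/(-6 + 4*(T*5 - 3)) = T - 3/(-6 + 4*(5*T - 3)) = T - 3/(-6 + 4*(-3 + 5*T)) = T - 3/(-6 + (-12 + 20*T)) = T - 3/(-18 + 20*T))
1/(-31919 + G(2)*1059) = 1/(-31919 + ((-3 + 2*2*(-9 + 10*2))/(2*(-9 + 10*2)))*1059) = 1/(-31919 + ((-3 + 2*2*(-9 + 20))/(2*(-9 + 20)))*1059) = 1/(-31919 + ((½)*(-3 + 2*2*11)/11)*1059) = 1/(-31919 + ((½)*(1/11)*(-3 + 44))*1059) = 1/(-31919 + ((½)*(1/11)*41)*1059) = 1/(-31919 + (41/22)*1059) = 1/(-31919 + 43419/22) = 1/(-658799/22) = -22/658799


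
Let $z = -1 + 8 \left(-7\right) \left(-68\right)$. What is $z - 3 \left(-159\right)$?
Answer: $4284$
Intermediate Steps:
$z = 3807$ ($z = -1 - -3808 = -1 + 3808 = 3807$)
$z - 3 \left(-159\right) = 3807 - 3 \left(-159\right) = 3807 - -477 = 3807 + 477 = 4284$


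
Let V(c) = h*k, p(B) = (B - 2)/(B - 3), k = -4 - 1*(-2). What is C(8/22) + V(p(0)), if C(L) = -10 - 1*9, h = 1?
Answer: -21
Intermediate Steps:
k = -2 (k = -4 + 2 = -2)
p(B) = (-2 + B)/(-3 + B)
V(c) = -2 (V(c) = 1*(-2) = -2)
C(L) = -19 (C(L) = -10 - 9 = -19)
C(8/22) + V(p(0)) = -19 - 2 = -21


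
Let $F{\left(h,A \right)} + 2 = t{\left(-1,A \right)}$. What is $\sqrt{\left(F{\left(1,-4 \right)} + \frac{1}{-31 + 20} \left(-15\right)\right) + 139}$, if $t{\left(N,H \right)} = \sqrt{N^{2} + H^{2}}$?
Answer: $\frac{\sqrt{16742 + 121 \sqrt{17}}}{11} \approx 11.937$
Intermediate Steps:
$t{\left(N,H \right)} = \sqrt{H^{2} + N^{2}}$
$F{\left(h,A \right)} = -2 + \sqrt{1 + A^{2}}$ ($F{\left(h,A \right)} = -2 + \sqrt{A^{2} + \left(-1\right)^{2}} = -2 + \sqrt{A^{2} + 1} = -2 + \sqrt{1 + A^{2}}$)
$\sqrt{\left(F{\left(1,-4 \right)} + \frac{1}{-31 + 20} \left(-15\right)\right) + 139} = \sqrt{\left(\left(-2 + \sqrt{1 + \left(-4\right)^{2}}\right) + \frac{1}{-31 + 20} \left(-15\right)\right) + 139} = \sqrt{\left(\left(-2 + \sqrt{1 + 16}\right) + \frac{1}{-11} \left(-15\right)\right) + 139} = \sqrt{\left(\left(-2 + \sqrt{17}\right) - - \frac{15}{11}\right) + 139} = \sqrt{\left(\left(-2 + \sqrt{17}\right) + \frac{15}{11}\right) + 139} = \sqrt{\left(- \frac{7}{11} + \sqrt{17}\right) + 139} = \sqrt{\frac{1522}{11} + \sqrt{17}}$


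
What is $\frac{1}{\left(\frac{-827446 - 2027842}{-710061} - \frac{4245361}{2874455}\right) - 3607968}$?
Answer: $- \frac{2041038391755}{7363996011291912821} \approx -2.7716 \cdot 10^{-7}$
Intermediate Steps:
$\frac{1}{\left(\frac{-827446 - 2027842}{-710061} - \frac{4245361}{2874455}\right) - 3607968} = \frac{1}{\left(\left(-2855288\right) \left(- \frac{1}{710061}\right) - \frac{4245361}{2874455}\right) - 3607968} = \frac{1}{\left(\frac{2855288}{710061} - \frac{4245361}{2874455}\right) - 3607968} = \frac{1}{\frac{5192931591019}{2041038391755} - 3607968} = \frac{1}{- \frac{7363996011291912821}{2041038391755}} = - \frac{2041038391755}{7363996011291912821}$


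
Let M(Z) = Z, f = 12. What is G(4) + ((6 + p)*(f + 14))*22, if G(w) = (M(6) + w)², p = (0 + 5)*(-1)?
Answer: 672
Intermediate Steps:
p = -5 (p = 5*(-1) = -5)
G(w) = (6 + w)²
G(4) + ((6 + p)*(f + 14))*22 = (6 + 4)² + ((6 - 5)*(12 + 14))*22 = 10² + (1*26)*22 = 100 + 26*22 = 100 + 572 = 672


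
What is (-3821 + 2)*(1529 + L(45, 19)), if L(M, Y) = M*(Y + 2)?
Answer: -9448206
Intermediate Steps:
L(M, Y) = M*(2 + Y)
(-3821 + 2)*(1529 + L(45, 19)) = (-3821 + 2)*(1529 + 45*(2 + 19)) = -3819*(1529 + 45*21) = -3819*(1529 + 945) = -3819*2474 = -9448206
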